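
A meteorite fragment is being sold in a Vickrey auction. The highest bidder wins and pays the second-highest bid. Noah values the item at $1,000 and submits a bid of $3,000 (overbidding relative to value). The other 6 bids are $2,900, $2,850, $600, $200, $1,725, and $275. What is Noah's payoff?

Highest competing bid: $2,900.
Noah's bid $3,000 is the highest overall, so Noah wins and pays the second-highest bid, $2,900.
Payoff = value − price = $1,000 − $2,900 = -$1,900.

-$1,900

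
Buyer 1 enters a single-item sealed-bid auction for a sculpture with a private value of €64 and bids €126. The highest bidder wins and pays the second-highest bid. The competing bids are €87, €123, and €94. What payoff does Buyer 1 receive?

The bidder's payoff: -€59.

Highest competing bid: €123.
Buyer 1's bid €126 is the highest overall, so Buyer 1 wins and pays the second-highest bid, €123.
Payoff = value − price = €64 − €123 = -€59.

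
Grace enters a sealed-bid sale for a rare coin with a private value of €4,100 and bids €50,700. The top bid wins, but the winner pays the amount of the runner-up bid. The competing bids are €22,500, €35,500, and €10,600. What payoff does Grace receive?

Grace's payoff: -€31,400.

Highest competing bid: €35,500.
Grace's bid €50,700 is the highest overall, so Grace wins and pays the second-highest bid, €35,500.
Payoff = value − price = €4,100 − €35,500 = -€31,400.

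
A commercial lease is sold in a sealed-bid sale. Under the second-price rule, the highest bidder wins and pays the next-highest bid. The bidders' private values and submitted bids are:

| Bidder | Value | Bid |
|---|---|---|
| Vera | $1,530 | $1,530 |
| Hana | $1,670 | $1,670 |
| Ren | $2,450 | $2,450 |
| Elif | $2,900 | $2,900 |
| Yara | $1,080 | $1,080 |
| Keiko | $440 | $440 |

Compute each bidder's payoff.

Ranking the bids: Elif $2,900, then Ren $2,450, then Hana $1,670, then Vera $1,530, then Yara $1,080, then Keiko $440.
Elif has the top bid and wins; the price is the second-highest bid, $2,450.
Elif's payoff = $2,900 − $2,450 = $450. All other bidders lose, so their payoff is 0.

Vera $0, Hana $0, Ren $0, Elif $450, Yara $0, Keiko $0.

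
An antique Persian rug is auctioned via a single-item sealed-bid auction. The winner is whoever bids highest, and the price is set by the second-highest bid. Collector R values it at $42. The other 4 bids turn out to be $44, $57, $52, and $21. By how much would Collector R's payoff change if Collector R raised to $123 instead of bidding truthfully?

Payoff change: -$15.

The highest competing bid is $57.
Bidding truthfully at $42: the top bid is $57 (a rival), so Collector R loses. Payoff = $0.
Bidding $123: Collector R has the top bid, wins, and pays the second-highest bid $57. Payoff = $42 − $57 = -$15.
Change = -$15 − $0 = -$15.
Deviating from a truthful bid can only lose payoff in a second-price auction — never gain.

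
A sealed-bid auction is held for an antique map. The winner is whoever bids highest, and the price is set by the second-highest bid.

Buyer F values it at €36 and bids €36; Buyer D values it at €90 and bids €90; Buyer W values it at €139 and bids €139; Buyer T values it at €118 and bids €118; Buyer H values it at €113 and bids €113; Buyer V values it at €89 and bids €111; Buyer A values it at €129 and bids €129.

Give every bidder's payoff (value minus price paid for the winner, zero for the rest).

Buyer F €0, Buyer D €0, Buyer W €10, Buyer T €0, Buyer H €0, Buyer V €0, Buyer A €0.

Ordered from highest: Buyer W €139 > Buyer A €129 > Buyer T €118 > Buyer H €113 > Buyer V €111 > Buyer D €90 > Buyer F €36.
Buyer W has the top bid and wins; the price is the second-highest bid, €129.
Buyer W's payoff = €139 − €129 = €10. All other bidders lose, so their payoff is 0.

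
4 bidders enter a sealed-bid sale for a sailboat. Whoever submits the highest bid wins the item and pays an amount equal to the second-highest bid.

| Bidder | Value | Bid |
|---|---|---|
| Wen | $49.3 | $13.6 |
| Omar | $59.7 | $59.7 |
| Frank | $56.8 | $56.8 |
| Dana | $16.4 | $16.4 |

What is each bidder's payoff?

Payoffs: Wen $0.0, Omar $2.9, Frank $0.0, Dana $0.0.

Bids in descending order: Omar $59.7; Frank $56.8; Dana $16.4; Wen $13.6.
Omar has the top bid and wins; the price is the second-highest bid, $56.8.
Omar's payoff = $59.7 − $56.8 = $2.9. All other bidders lose, so their payoff is 0.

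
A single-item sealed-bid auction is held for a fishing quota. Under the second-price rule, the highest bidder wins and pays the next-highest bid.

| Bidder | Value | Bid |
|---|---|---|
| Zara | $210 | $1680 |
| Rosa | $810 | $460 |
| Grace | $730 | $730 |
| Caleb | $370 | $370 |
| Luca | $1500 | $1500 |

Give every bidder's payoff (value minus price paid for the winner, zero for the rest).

Payoffs: Zara -$1290, Rosa $0, Grace $0, Caleb $0, Luca $0.

Ordered from highest: Zara $1680, then Luca $1500, then Grace $730, then Rosa $460, then Caleb $370.
Zara has the top bid and wins; the price is the second-highest bid, $1500.
Zara's payoff = $210 − $1500 = -$1290. All other bidders lose, so their payoff is 0.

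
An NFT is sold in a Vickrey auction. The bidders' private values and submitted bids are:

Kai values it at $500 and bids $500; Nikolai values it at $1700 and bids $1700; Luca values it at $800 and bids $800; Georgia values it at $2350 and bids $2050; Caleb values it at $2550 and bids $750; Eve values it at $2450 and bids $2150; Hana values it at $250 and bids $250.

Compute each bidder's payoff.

Ranking the bids: Eve $2150 > Georgia $2050 > Nikolai $1700 > Luca $800 > Caleb $750 > Kai $500 > Hana $250.
Eve has the top bid and wins; the price is the second-highest bid, $2050.
Eve's payoff = $2450 − $2050 = $400. All other bidders lose, so their payoff is 0.

Payoffs: Kai $0, Nikolai $0, Luca $0, Georgia $0, Caleb $0, Eve $400, Hana $0.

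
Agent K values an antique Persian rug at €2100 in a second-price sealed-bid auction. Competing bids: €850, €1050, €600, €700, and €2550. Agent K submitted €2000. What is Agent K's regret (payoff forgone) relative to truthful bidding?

The highest competing bid is €2550.
Bidding truthfully at €2100: the top bid is €2550 (a rival), so Agent K loses. Payoff = €0.
Bidding €2000: the top bid is €2550 (a rival), so Agent K loses. Payoff = €0.
Regret = truthful payoff − actual payoff = €0 − €0 = €0.

Payoff forgone: €0.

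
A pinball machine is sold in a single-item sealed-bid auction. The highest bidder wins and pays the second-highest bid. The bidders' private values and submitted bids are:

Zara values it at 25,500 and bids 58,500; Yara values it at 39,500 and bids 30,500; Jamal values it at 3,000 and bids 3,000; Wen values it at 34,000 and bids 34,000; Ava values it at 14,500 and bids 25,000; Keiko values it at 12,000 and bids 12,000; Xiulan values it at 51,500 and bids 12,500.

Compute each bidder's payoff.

Ordered from highest: Zara 58,500; Wen 34,000; Yara 30,500; Ava 25,000; Xiulan 12,500; Keiko 12,000; Jamal 3,000.
Zara has the top bid and wins; the price is the second-highest bid, 34,000.
Zara's payoff = 25,500 − 34,000 = -8,500. All other bidders lose, so their payoff is 0.

Payoffs: Zara -8,500, Yara 0, Jamal 0, Wen 0, Ava 0, Keiko 0, Xiulan 0.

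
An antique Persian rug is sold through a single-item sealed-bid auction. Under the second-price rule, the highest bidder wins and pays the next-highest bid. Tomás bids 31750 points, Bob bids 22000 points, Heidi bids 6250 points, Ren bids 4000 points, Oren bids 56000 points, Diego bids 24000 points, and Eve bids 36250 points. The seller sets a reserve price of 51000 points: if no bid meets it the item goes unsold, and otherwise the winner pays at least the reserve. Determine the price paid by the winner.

Price paid: 51000 points.

Ranking the bids: Oren 56000 points; Eve 36250 points; Tomás 31750 points; Diego 24000 points; Bob 22000 points; Heidi 6250 points; Ren 4000 points.
Oren has the highest bid, so Oren wins.
The second-highest bid is 36250 points, but the reserve 51000 points is higher, so the price is the reserve.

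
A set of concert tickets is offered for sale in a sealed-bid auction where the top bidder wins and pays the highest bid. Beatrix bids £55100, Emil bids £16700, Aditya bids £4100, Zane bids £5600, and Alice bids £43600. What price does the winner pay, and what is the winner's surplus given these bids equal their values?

Sorted high to low: Beatrix £55100; Alice £43600; Emil £16700; Zane £5600; Aditya £4100.
Beatrix is the highest bidder, so Beatrix wins.
Under the first-price rule, the price is the highest bid: £55100.
Surplus = £55100 − £55100 = £0.

The winner pays £55100 for a surplus of £0.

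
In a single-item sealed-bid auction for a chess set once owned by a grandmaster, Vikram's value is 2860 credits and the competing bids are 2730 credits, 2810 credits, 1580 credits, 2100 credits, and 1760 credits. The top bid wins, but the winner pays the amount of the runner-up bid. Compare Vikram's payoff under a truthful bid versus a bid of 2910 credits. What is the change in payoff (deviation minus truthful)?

The highest competing bid is 2810 credits.
Bidding truthfully at 2860 credits: Vikram has the top bid, wins, and pays the second-highest bid 2810 credits. Payoff = 2860 credits − 2810 credits = 50 credits.
Bidding 2910 credits: Vikram has the top bid, wins, and pays the second-highest bid 2810 credits. Payoff = 2860 credits − 2810 credits = 50 credits.
Change = 50 credits − 50 credits = 0 credits.
The bid only affects whether you win, not the price — here both bids land on the same side of the top rival bid, so the deviation is payoff-neutral.

0 credits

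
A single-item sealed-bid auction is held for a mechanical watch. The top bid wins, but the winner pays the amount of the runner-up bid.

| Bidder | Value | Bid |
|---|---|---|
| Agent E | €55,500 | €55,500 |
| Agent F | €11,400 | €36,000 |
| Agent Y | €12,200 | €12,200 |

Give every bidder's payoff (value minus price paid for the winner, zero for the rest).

Agent E €19,500, Agent F €0, Agent Y €0.

Sorted high to low: Agent E €55,500; Agent F €36,000; Agent Y €12,200.
Agent E has the top bid and wins; the price is the second-highest bid, €36,000.
Agent E's payoff = €55,500 − €36,000 = €19,500. All other bidders lose, so their payoff is 0.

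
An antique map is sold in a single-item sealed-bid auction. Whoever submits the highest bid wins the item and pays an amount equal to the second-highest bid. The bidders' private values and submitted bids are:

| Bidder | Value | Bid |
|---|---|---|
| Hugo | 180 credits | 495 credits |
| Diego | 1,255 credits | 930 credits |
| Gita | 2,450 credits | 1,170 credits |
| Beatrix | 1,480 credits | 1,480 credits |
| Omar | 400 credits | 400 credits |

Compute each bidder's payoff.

Payoffs: Hugo 0 credits, Diego 0 credits, Gita 0 credits, Beatrix 310 credits, Omar 0 credits.

Bids in descending order: Beatrix 1,480 credits > Gita 1,170 credits > Diego 930 credits > Hugo 495 credits > Omar 400 credits.
Beatrix has the top bid and wins; the price is the second-highest bid, 1,170 credits.
Beatrix's payoff = 1,480 credits − 1,170 credits = 310 credits. All other bidders lose, so their payoff is 0.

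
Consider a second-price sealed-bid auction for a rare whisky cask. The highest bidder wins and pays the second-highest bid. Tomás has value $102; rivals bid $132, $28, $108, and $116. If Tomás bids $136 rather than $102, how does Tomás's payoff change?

The highest competing bid is $132.
Bidding truthfully at $102: the top bid is $132 (a rival), so Tomás loses. Payoff = $0.
Bidding $136: Tomás has the top bid, wins, and pays the second-highest bid $132. Payoff = $102 − $132 = -$30.
Change = -$30 − $0 = -$30.

Payoff change: -$30.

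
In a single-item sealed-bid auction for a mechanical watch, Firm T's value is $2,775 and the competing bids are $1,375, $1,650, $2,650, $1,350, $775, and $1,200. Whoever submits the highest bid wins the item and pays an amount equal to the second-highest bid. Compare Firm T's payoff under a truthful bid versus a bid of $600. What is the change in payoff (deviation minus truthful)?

-$125

The highest competing bid is $2,650.
Bidding truthfully at $2,775: Firm T has the top bid, wins, and pays the second-highest bid $2,650. Payoff = $2,775 − $2,650 = $125.
Bidding $600: the top bid is $2,650 (a rival), so Firm T loses. Payoff = $0.
Change = $0 − $125 = -$125.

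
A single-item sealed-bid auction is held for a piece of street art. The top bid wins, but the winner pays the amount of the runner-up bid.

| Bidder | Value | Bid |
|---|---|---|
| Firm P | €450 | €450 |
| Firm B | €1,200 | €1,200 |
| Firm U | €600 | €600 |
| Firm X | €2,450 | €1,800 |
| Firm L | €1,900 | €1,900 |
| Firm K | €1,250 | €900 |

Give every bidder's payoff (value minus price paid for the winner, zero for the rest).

Bids in descending order: Firm L €1,900; Firm X €1,800; Firm B €1,200; Firm K €900; Firm U €600; Firm P €450.
Firm L has the top bid and wins; the price is the second-highest bid, €1,800.
Firm L's payoff = €1,900 − €1,800 = €100. All other bidders lose, so their payoff is 0.

Payoffs: Firm P €0, Firm B €0, Firm U €0, Firm X €0, Firm L €100, Firm K €0.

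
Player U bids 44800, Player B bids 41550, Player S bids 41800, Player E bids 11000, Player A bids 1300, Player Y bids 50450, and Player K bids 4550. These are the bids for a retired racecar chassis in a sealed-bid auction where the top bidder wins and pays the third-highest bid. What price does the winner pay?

Sorted high to low: Player Y 50450, then Player U 44800, then Player S 41800, then Player B 41550, then Player E 11000, then Player K 4550, then Player A 1300.
Player Y is the highest bidder, so Player Y wins.
Under the third-price rule, the price is the third-highest bid: 41800.

Price paid: 41800.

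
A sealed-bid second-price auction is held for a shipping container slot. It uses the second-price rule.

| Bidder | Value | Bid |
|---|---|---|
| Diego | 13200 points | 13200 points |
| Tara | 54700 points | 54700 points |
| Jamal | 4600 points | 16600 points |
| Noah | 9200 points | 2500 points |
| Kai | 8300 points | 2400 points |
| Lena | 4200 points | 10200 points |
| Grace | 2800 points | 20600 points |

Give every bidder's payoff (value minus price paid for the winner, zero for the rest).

Payoffs: Diego 0 points, Tara 34100 points, Jamal 0 points, Noah 0 points, Kai 0 points, Lena 0 points, Grace 0 points.

Ordered from highest: Tara 54700 points, then Grace 20600 points, then Jamal 16600 points, then Diego 13200 points, then Lena 10200 points, then Noah 2500 points, then Kai 2400 points.
Tara has the top bid and wins; the price is the second-highest bid, 20600 points.
Tara's payoff = 54700 points − 20600 points = 34100 points. All other bidders lose, so their payoff is 0.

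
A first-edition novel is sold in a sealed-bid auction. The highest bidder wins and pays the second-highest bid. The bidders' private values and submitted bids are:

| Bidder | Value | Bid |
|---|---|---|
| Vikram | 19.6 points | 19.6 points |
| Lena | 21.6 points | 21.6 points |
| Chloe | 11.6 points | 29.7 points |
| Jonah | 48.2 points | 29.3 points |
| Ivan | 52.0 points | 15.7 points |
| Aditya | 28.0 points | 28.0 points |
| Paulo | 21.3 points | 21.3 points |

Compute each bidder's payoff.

Bids in descending order: Chloe 29.7 points; Jonah 29.3 points; Aditya 28.0 points; Lena 21.6 points; Paulo 21.3 points; Vikram 19.6 points; Ivan 15.7 points.
Chloe has the top bid and wins; the price is the second-highest bid, 29.3 points.
Chloe's payoff = 11.6 points − 29.3 points = -17.7 points. All other bidders lose, so their payoff is 0.

Payoffs: Vikram 0.0 points, Lena 0.0 points, Chloe -17.7 points, Jonah 0.0 points, Ivan 0.0 points, Aditya 0.0 points, Paulo 0.0 points.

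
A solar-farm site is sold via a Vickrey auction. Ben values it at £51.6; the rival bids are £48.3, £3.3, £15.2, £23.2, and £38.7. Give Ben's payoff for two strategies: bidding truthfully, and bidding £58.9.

Truthful: £3.3; alternative: £3.3.

The highest competing bid is £48.3.
Bidding truthfully at £51.6: Ben has the top bid, wins, and pays the second-highest bid £48.3. Payoff = £51.6 − £48.3 = £3.3.
Bidding £58.9: Ben has the top bid, wins, and pays the second-highest bid £48.3. Payoff = £51.6 − £48.3 = £3.3.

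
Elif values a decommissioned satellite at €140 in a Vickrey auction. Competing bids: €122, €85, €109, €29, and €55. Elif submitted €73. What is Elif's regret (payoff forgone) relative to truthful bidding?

€18

The highest competing bid is €122.
Bidding truthfully at €140: Elif has the top bid, wins, and pays the second-highest bid €122. Payoff = €140 − €122 = €18.
Bidding €73: the top bid is €122 (a rival), so Elif loses. Payoff = €0.
Regret = truthful payoff − actual payoff = €18 − €0 = €18.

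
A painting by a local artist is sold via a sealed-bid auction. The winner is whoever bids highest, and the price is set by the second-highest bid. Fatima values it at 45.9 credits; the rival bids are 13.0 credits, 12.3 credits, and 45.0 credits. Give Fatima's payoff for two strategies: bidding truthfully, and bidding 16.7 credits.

(a) 0.9 credits  (b) 0.0 credits

The highest competing bid is 45.0 credits.
Bidding truthfully at 45.9 credits: Fatima has the top bid, wins, and pays the second-highest bid 45.0 credits. Payoff = 45.9 credits − 45.0 credits = 0.9 credits.
Bidding 16.7 credits: the top bid is 45.0 credits (a rival), so Fatima loses. Payoff = 0.0 credits.
Deviating from a truthful bid can only lose payoff in a second-price auction — never gain.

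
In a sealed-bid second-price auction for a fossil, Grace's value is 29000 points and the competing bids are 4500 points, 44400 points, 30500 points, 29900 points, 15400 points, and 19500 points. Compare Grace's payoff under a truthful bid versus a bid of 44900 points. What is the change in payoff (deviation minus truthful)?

The highest competing bid is 44400 points.
Bidding truthfully at 29000 points: the top bid is 44400 points (a rival), so Grace loses. Payoff = 0 points.
Bidding 44900 points: Grace has the top bid, wins, and pays the second-highest bid 44400 points. Payoff = 29000 points − 44400 points = -15400 points.
Change = -15400 points − 0 points = -15400 points.

-15400 points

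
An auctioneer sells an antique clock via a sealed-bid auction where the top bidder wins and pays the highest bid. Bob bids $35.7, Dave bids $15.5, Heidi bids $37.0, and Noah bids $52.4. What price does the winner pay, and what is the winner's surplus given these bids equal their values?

The winner pays $52.4 for a surplus of $0.0.

Ordered from highest: Noah $52.4 > Heidi $37.0 > Bob $35.7 > Dave $15.5.
Noah is the highest bidder, so Noah wins.
Under the first-price rule, the price is the highest bid: $52.4.
Surplus = $52.4 − $52.4 = $0.0.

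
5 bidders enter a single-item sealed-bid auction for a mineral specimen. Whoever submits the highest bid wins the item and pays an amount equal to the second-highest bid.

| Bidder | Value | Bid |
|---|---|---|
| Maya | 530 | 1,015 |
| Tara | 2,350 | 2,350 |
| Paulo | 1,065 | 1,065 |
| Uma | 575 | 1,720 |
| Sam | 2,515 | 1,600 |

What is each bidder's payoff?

Bids in descending order: Tara 2,350, then Uma 1,720, then Sam 1,600, then Paulo 1,065, then Maya 1,015.
Tara has the top bid and wins; the price is the second-highest bid, 1,720.
Tara's payoff = 2,350 − 1,720 = 630. All other bidders lose, so their payoff is 0.

Maya 0, Tara 630, Paulo 0, Uma 0, Sam 0.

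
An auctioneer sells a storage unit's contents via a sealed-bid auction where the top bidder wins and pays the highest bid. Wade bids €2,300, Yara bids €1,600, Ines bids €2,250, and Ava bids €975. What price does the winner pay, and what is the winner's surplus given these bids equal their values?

The winner pays €2,300 for a surplus of €0.

Ranking the bids: Wade €2,300 > Ines €2,250 > Yara €1,600 > Ava €975.
Wade is the highest bidder, so Wade wins.
Under the first-price rule, the price is the highest bid: €2,300.
Surplus = €2,300 − €2,300 = €0.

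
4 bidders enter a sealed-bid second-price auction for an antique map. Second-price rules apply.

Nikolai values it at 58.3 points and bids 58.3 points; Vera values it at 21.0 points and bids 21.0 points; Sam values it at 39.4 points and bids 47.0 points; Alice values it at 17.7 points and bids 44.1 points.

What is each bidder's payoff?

Ordered from highest: Nikolai 58.3 points; Sam 47.0 points; Alice 44.1 points; Vera 21.0 points.
Nikolai has the top bid and wins; the price is the second-highest bid, 47.0 points.
Nikolai's payoff = 58.3 points − 47.0 points = 11.3 points. All other bidders lose, so their payoff is 0.

Payoffs: Nikolai 11.3 points, Vera 0.0 points, Sam 0.0 points, Alice 0.0 points.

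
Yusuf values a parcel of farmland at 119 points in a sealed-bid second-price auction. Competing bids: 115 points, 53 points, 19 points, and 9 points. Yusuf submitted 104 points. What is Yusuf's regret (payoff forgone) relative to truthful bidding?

The highest competing bid is 115 points.
Bidding truthfully at 119 points: Yusuf has the top bid, wins, and pays the second-highest bid 115 points. Payoff = 119 points − 115 points = 4 points.
Bidding 104 points: the top bid is 115 points (a rival), so Yusuf loses. Payoff = 0 points.
Regret = truthful payoff − actual payoff = 4 points − 0 points = 4 points.

4 points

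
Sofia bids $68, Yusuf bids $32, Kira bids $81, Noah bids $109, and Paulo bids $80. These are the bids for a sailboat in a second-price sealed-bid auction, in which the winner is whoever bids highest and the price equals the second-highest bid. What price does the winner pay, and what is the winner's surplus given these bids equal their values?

The winner pays $81 for a surplus of $28.

Sorted high to low: Noah $109 > Kira $81 > Paulo $80 > Sofia $68 > Yusuf $32.
Noah is the highest bidder, so Noah wins.
Under the second-price rule, the price is the second-highest bid: $81.
Surplus = $109 − $81 = $28.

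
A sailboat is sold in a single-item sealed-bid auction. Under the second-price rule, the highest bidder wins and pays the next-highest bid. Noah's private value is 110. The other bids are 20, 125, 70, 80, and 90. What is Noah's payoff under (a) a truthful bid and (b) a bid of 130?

(a) 0  (b) -15

The highest competing bid is 125.
Bidding truthfully at 110: the top bid is 125 (a rival), so Noah loses. Payoff = 0.
Bidding 130: Noah has the top bid, wins, and pays the second-highest bid 125. Payoff = 110 − 125 = -15.
This is the dominant-strategy logic: truthful bidding weakly beats any alternative.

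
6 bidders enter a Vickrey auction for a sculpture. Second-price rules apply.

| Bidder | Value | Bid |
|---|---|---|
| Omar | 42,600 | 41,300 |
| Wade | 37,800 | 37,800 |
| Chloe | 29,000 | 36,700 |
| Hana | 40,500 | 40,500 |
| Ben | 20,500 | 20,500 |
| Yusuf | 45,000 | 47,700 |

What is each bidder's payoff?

Ordered from highest: Yusuf 47,700; Omar 41,300; Hana 40,500; Wade 37,800; Chloe 36,700; Ben 20,500.
Yusuf has the top bid and wins; the price is the second-highest bid, 41,300.
Yusuf's payoff = 45,000 − 41,300 = 3,700. All other bidders lose, so their payoff is 0.

Payoffs: Omar 0, Wade 0, Chloe 0, Hana 0, Ben 0, Yusuf 3,700.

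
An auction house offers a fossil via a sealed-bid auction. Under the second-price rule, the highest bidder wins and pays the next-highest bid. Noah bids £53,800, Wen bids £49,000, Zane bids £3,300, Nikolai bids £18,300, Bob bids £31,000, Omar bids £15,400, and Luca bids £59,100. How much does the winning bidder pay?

The winner pays £53,800.

Bids in descending order: Luca £59,100 > Noah £53,800 > Wen £49,000 > Bob £31,000 > Nikolai £18,300 > Omar £15,400 > Zane £3,300.
Luca has the highest bid, so Luca wins.
The second-highest bid is £53,800, so that is what Luca pays.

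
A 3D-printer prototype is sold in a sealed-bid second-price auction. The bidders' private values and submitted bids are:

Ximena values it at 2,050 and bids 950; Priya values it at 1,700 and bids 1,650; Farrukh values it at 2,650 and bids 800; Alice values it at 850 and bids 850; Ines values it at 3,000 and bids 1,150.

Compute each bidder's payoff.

Ximena 0, Priya 550, Farrukh 0, Alice 0, Ines 0.

Ordered from highest: Priya 1,650; Ines 1,150; Ximena 950; Alice 850; Farrukh 800.
Priya has the top bid and wins; the price is the second-highest bid, 1,150.
Priya's payoff = 1,700 − 1,150 = 550. All other bidders lose, so their payoff is 0.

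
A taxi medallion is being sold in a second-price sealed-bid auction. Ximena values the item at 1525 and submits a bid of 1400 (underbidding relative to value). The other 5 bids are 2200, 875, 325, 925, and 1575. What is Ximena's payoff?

0

Highest competing bid: 2200.
Ximena's bid 1400 is not the highest, so Ximena loses, pays nothing, and earns zero payoff.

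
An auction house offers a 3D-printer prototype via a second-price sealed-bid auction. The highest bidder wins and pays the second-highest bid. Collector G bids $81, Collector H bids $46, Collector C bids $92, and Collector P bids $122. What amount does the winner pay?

Price paid: $92.

Ordered from highest: Collector P $122, then Collector C $92, then Collector G $81, then Collector H $46.
Collector P has the highest bid, so Collector P wins.
The second-highest bid is $92, so that is what Collector P pays.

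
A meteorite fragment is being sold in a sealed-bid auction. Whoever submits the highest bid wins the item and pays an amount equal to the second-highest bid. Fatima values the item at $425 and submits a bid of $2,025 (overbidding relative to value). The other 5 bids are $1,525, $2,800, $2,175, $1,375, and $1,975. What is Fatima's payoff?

Highest competing bid: $2,800.
Fatima's bid $2,025 is not the highest, so Fatima loses, pays nothing, and earns zero payoff.

Payoff = $0.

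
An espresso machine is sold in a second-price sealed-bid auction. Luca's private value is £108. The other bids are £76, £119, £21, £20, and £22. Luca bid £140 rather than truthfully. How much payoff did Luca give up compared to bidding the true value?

The highest competing bid is £119.
Bidding truthfully at £108: the top bid is £119 (a rival), so Luca loses. Payoff = £0.
Bidding £140: Luca has the top bid, wins, and pays the second-highest bid £119. Payoff = £108 − £119 = -£11.
Regret = truthful payoff − actual payoff = £0 − -£11 = £11.

Payoff forgone: £11.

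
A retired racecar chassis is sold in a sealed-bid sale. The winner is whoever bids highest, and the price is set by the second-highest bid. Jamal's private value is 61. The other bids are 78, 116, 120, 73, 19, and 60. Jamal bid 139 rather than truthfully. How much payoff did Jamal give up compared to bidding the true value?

59

The highest competing bid is 120.
Bidding truthfully at 61: the top bid is 120 (a rival), so Jamal loses. Payoff = 0.
Bidding 139: Jamal has the top bid, wins, and pays the second-highest bid 120. Payoff = 61 − 120 = -59.
Regret = truthful payoff − actual payoff = 0 − -59 = 59.
Deviating from a truthful bid can only lose payoff in a second-price auction — never gain.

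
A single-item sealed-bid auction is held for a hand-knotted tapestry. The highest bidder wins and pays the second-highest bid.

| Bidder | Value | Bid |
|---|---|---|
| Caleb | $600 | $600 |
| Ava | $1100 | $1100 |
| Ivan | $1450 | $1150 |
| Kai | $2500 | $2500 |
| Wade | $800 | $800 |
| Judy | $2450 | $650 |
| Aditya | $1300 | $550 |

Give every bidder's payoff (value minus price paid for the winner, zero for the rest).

Ranking the bids: Kai $2500 > Ivan $1150 > Ava $1100 > Wade $800 > Judy $650 > Caleb $600 > Aditya $550.
Kai has the top bid and wins; the price is the second-highest bid, $1150.
Kai's payoff = $2500 − $1150 = $1350. All other bidders lose, so their payoff is 0.

Caleb $0, Ava $0, Ivan $0, Kai $1350, Wade $0, Judy $0, Aditya $0.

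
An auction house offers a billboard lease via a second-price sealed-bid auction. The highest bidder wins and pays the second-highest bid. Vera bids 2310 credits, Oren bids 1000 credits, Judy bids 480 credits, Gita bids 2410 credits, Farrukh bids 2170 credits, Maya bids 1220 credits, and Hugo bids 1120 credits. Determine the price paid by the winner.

Price paid: 2310 credits.

Bids in descending order: Gita 2410 credits; Vera 2310 credits; Farrukh 2170 credits; Maya 1220 credits; Hugo 1120 credits; Oren 1000 credits; Judy 480 credits.
Gita has the highest bid, so Gita wins.
The second-highest bid is 2310 credits, so that is what Gita pays.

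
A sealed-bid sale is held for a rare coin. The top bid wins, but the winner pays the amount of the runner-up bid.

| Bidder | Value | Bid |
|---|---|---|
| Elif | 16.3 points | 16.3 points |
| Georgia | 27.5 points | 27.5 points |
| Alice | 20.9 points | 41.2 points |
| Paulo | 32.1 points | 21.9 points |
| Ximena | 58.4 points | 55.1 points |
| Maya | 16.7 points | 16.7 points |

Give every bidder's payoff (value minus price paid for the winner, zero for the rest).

Elif 0.0 points, Georgia 0.0 points, Alice 0.0 points, Paulo 0.0 points, Ximena 17.2 points, Maya 0.0 points.

Ordered from highest: Ximena 55.1 points; Alice 41.2 points; Georgia 27.5 points; Paulo 21.9 points; Maya 16.7 points; Elif 16.3 points.
Ximena has the top bid and wins; the price is the second-highest bid, 41.2 points.
Ximena's payoff = 58.4 points − 41.2 points = 17.2 points. All other bidders lose, so their payoff is 0.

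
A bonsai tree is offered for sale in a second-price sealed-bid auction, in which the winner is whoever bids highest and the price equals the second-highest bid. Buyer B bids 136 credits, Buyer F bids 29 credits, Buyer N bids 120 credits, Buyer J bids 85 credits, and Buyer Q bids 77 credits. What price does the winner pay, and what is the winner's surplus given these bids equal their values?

Price 120 credits; surplus 16 credits.

Ranking the bids: Buyer B 136 credits, then Buyer N 120 credits, then Buyer J 85 credits, then Buyer Q 77 credits, then Buyer F 29 credits.
Buyer B is the highest bidder, so Buyer B wins.
Under the second-price rule, the price is the second-highest bid: 120 credits.
Surplus = 136 credits − 120 credits = 16 credits.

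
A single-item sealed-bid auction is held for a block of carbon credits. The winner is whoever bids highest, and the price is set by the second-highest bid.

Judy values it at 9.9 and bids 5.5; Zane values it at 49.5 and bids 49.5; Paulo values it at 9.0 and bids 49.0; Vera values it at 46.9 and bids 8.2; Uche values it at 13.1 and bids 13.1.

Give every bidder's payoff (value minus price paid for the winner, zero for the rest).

Ranking the bids: Zane 49.5, then Paulo 49.0, then Uche 13.1, then Vera 8.2, then Judy 5.5.
Zane has the top bid and wins; the price is the second-highest bid, 49.0.
Zane's payoff = 49.5 − 49.0 = 0.5. All other bidders lose, so their payoff is 0.

Judy 0.0, Zane 0.5, Paulo 0.0, Vera 0.0, Uche 0.0.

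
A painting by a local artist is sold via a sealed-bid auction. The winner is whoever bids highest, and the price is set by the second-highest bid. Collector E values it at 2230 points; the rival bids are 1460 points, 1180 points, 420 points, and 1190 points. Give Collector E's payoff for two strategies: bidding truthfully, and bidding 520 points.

The highest competing bid is 1460 points.
Bidding truthfully at 2230 points: Collector E has the top bid, wins, and pays the second-highest bid 1460 points. Payoff = 2230 points − 1460 points = 770 points.
Bidding 520 points: the top bid is 1460 points (a rival), so Collector E loses. Payoff = 0 points.

(a) 770 points  (b) 0 points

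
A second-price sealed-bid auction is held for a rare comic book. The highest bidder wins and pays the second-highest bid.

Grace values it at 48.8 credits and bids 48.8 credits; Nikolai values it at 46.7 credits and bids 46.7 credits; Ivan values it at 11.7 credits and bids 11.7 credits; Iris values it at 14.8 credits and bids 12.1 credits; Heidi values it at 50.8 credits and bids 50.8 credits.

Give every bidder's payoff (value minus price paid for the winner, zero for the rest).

Grace 0.0 credits, Nikolai 0.0 credits, Ivan 0.0 credits, Iris 0.0 credits, Heidi 2.0 credits.

Sorted high to low: Heidi 50.8 credits > Grace 48.8 credits > Nikolai 46.7 credits > Iris 12.1 credits > Ivan 11.7 credits.
Heidi has the top bid and wins; the price is the second-highest bid, 48.8 credits.
Heidi's payoff = 50.8 credits − 48.8 credits = 2.0 credits. All other bidders lose, so their payoff is 0.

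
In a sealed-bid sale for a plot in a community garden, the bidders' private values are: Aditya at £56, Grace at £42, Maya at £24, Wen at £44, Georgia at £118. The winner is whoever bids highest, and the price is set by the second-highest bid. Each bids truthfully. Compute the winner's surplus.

Winner's surplus: £62.

Sorted high to low: Georgia £118 > Aditya £56 > Wen £44 > Grace £42 > Maya £24.
Georgia wins with the top bid and pays the second-highest, £56.
Surplus = £118 − £56 = £62.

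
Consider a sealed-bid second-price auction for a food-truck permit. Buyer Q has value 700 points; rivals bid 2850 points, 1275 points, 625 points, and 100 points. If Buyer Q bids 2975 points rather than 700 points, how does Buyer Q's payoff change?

The highest competing bid is 2850 points.
Bidding truthfully at 700 points: the top bid is 2850 points (a rival), so Buyer Q loses. Payoff = 0 points.
Bidding 2975 points: Buyer Q has the top bid, wins, and pays the second-highest bid 2850 points. Payoff = 700 points − 2850 points = -2150 points.
Change = -2150 points − 0 points = -2150 points.

-2150 points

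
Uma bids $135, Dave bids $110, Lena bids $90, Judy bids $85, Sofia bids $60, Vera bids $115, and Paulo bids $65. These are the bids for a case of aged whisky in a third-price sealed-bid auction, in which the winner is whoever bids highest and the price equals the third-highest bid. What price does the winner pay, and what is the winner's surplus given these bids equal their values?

Ordered from highest: Uma $135 > Vera $115 > Dave $110 > Lena $90 > Judy $85 > Paulo $65 > Sofia $60.
Uma is the highest bidder, so Uma wins.
Under the third-price rule, the price is the third-highest bid: $110.
Surplus = $135 − $110 = $25.

The winner pays $110 for a surplus of $25.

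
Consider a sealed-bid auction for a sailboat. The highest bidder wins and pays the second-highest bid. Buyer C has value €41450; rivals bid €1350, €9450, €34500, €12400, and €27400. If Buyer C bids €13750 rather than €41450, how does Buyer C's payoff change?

The highest competing bid is €34500.
Bidding truthfully at €41450: Buyer C has the top bid, wins, and pays the second-highest bid €34500. Payoff = €41450 − €34500 = €6950.
Bidding €13750: the top bid is €34500 (a rival), so Buyer C loses. Payoff = €0.
Change = €0 − €6950 = -€6950.

Payoff change: -€6950.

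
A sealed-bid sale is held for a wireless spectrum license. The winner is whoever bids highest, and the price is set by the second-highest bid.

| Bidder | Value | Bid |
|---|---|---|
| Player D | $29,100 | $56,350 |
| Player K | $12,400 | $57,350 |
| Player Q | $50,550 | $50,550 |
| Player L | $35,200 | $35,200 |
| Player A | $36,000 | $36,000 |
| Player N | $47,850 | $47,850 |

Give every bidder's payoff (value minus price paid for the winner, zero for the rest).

Sorted high to low: Player K $57,350 > Player D $56,350 > Player Q $50,550 > Player N $47,850 > Player A $36,000 > Player L $35,200.
Player K has the top bid and wins; the price is the second-highest bid, $56,350.
Player K's payoff = $12,400 − $56,350 = -$43,950. All other bidders lose, so their payoff is 0.

Player D $0, Player K -$43,950, Player Q $0, Player L $0, Player A $0, Player N $0.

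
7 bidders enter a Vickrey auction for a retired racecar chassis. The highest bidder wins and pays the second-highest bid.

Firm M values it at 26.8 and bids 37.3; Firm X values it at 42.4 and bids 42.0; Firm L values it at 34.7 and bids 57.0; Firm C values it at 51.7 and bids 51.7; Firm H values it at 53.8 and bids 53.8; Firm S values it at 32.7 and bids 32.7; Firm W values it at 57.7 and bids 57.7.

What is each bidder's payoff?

Firm M 0.0, Firm X 0.0, Firm L 0.0, Firm C 0.0, Firm H 0.0, Firm S 0.0, Firm W 0.7.

Ranking the bids: Firm W 57.7, then Firm L 57.0, then Firm H 53.8, then Firm C 51.7, then Firm X 42.0, then Firm M 37.3, then Firm S 32.7.
Firm W has the top bid and wins; the price is the second-highest bid, 57.0.
Firm W's payoff = 57.7 − 57.0 = 0.7. All other bidders lose, so their payoff is 0.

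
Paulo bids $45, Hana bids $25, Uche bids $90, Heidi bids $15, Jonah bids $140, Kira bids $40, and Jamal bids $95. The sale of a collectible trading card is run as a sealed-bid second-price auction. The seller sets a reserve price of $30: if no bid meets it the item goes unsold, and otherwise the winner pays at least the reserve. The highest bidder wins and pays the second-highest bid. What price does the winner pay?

Sorted high to low: Jonah $140; Jamal $95; Uche $90; Paulo $45; Kira $40; Hana $25; Heidi $15.
Jonah has the highest bid, so Jonah wins.
The second-highest bid is $95, which exceeds the reserve, so that sets the price.

The winner pays $95.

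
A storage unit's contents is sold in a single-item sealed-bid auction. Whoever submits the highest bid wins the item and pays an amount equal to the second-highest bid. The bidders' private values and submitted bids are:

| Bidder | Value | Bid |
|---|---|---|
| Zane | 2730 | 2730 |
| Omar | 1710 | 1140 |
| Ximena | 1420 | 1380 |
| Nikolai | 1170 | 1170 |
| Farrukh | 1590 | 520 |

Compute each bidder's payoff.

Payoffs: Zane 1350, Omar 0, Ximena 0, Nikolai 0, Farrukh 0.

Ordered from highest: Zane 2730, then Ximena 1380, then Nikolai 1170, then Omar 1140, then Farrukh 520.
Zane has the top bid and wins; the price is the second-highest bid, 1380.
Zane's payoff = 2730 − 1380 = 1350. All other bidders lose, so their payoff is 0.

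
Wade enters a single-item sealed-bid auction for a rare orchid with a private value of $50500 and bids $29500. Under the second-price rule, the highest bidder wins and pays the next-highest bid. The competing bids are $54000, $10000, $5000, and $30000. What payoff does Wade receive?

Wade's payoff: $0.

Highest competing bid: $54000.
Wade's bid $29500 is not the highest, so Wade loses, pays nothing, and earns zero payoff.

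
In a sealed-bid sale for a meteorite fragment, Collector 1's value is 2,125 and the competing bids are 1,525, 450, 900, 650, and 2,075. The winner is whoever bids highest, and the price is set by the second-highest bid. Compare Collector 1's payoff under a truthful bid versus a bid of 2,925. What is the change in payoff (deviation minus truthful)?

The highest competing bid is 2,075.
Bidding truthfully at 2,125: Collector 1 has the top bid, wins, and pays the second-highest bid 2,075. Payoff = 2,125 − 2,075 = 50.
Bidding 2,925: Collector 1 has the top bid, wins, and pays the second-highest bid 2,075. Payoff = 2,125 − 2,075 = 50.
Change = 50 − 50 = 0.
The bid only affects whether you win, not the price — here both bids land on the same side of the top rival bid, so the deviation is payoff-neutral.

Payoff change: 0.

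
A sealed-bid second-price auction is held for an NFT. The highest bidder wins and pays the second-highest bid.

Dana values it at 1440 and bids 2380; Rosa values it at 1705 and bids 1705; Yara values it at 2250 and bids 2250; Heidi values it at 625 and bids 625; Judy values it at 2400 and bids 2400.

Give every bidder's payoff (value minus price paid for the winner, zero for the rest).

Dana 0, Rosa 0, Yara 0, Heidi 0, Judy 20.

Ordered from highest: Judy 2400 > Dana 2380 > Yara 2250 > Rosa 1705 > Heidi 625.
Judy has the top bid and wins; the price is the second-highest bid, 2380.
Judy's payoff = 2400 − 2380 = 20. All other bidders lose, so their payoff is 0.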